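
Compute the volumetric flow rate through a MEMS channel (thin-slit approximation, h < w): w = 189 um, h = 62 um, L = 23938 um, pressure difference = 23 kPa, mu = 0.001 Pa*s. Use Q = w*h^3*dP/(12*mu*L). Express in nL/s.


Step 1: Convert all dimensions to SI (meters).
w = 189e-6 m, h = 62e-6 m, L = 23938e-6 m, dP = 23e3 Pa
Step 2: Q = w * h^3 * dP / (12 * mu * L)
Q = 189e-6 * (62e-6)^3 * 23e3 / (12 * 0.001 * 23938e-6) = 3.6065802e-09 m^3/s
Step 3: Convert Q from m^3/s to nL/s (1 m^3 = 1e12 nL, so multiply by 1e12).
Q = 3606.58 nL/s


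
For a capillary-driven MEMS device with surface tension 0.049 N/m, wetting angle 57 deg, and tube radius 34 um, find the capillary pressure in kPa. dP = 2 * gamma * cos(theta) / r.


Step 1: cos(57 deg) = 0.5446
Step 2: Convert r to m: r = 34e-6 m
Step 3: dP = 2 * 0.049 * 0.5446 / 34e-6 = 1569.7 Pa
Step 4: Convert Pa to kPa (divide by 1000).
dP = 1.57 kPa


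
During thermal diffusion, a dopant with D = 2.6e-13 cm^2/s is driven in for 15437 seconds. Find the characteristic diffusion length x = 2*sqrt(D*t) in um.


Step 1: Compute D*t = 2.6e-13 * 15437 = 4.01362e-09 cm^2
Step 2: sqrt(D*t) = 6.33531e-05 cm
Step 3: x = 2 * 6.33531e-05 cm = 1.267062e-04 cm
Step 4: Convert to um (1 cm = 1e4 um): x = 1.267 um


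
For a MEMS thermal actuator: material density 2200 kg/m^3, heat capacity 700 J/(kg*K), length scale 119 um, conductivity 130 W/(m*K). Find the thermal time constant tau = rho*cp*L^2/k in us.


Step 1: Convert L to m: L = 119e-6 m
Step 2: L^2 = (119e-6)^2 = 1.4161e-08 m^2
Step 3: tau = 2200 * 700 * 1.4161e-08 / 130 = 1.6775338e-04 s
Step 4: Convert to microseconds (multiply by 1e6).
tau = 167.753 us


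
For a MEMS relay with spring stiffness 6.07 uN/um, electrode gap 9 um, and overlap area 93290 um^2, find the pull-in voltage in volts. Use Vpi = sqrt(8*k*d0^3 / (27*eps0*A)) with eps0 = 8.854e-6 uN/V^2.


Step 1: Compute numerator: 8 * k * d0^3 = 8 * 6.07 * 9^3 = 35400.24
Step 2: Compute denominator: 27 * eps0 * A = 27 * 8.854e-6 * 93290 = 22.301721
Step 3: Vpi = sqrt(35400.24 / 22.301721)
Vpi = 39.84 V


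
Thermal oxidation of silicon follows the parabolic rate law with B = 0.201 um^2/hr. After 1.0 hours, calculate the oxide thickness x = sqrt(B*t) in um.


Step 1: Compute B*t = 0.201 * 1.0 = 0.201
Step 2: x = sqrt(0.201)
x = 0.448 um


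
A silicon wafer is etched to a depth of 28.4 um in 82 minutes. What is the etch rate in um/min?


Step 1: Etch rate = depth / time
Step 2: rate = 28.4 / 82
rate = 0.346 um/min


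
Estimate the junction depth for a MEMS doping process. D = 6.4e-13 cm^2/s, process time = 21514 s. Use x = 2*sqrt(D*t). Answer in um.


Step 1: Compute D*t = 6.4e-13 * 21514 = 1.376896e-08 cm^2
Step 2: sqrt(D*t) = 1.17341e-04 cm
Step 3: x = 2 * 1.17341e-04 cm = 2.34682e-04 cm
Step 4: Convert to um (1 cm = 1e4 um): x = 2.347 um


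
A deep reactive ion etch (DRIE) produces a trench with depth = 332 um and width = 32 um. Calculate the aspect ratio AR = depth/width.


Step 1: AR = depth / width
Step 2: AR = 332 / 32
AR = 10.4


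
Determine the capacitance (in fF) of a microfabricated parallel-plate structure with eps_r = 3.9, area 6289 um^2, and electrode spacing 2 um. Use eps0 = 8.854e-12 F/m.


Step 1: Convert area to m^2: A = 6289e-12 m^2
Step 2: Convert gap to m: d = 2e-6 m
Step 3: C = eps0 * eps_r * A / d
C = 8.854e-12 * 3.9 * 6289e-12 / 2e-6
Step 4: Convert to fF (multiply by 1e15).
C = 108.58 fF


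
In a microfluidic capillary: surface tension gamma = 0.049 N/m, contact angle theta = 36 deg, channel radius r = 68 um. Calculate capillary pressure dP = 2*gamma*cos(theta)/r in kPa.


Step 1: cos(36 deg) = 0.809
Step 2: Convert r to m: r = 68e-6 m
Step 3: dP = 2 * 0.049 * 0.809 / 68e-6 = 1165.9 Pa
Step 4: Convert Pa to kPa (divide by 1000).
dP = 1.17 kPa


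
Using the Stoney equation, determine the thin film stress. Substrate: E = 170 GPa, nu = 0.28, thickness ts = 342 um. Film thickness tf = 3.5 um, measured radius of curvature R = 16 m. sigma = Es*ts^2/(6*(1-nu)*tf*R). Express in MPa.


Step 1: Compute numerator: Es * ts^2 = 170 * 342^2 = 19883880 (GPa*um^2)
Step 2: Compute denominator (R in um): 6*(1-nu)*tf*R = 6*0.72*3.5*16e6 = 241920000.0 (um^2)
Step 3: sigma (GPa) = 19883880 / 241920000.0 = 8.2192e-02 GPa
Step 4: Convert to MPa (x1000): sigma = 82.2 MPa


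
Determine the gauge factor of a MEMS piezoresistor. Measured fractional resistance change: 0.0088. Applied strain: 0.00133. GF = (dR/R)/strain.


Step 1: Identify values.
dR/R = 0.0088, strain = 0.00133
Step 2: GF = (dR/R) / strain = 0.0088 / 0.00133
GF = 6.6


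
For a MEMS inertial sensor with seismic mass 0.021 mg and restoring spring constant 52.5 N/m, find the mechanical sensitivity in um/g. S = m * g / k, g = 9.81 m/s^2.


Step 1: Convert mass: m = 0.021 mg = 2.10e-08 kg
Step 2: S = m * g / k = 2.10e-08 * 9.81 / 52.5
Step 3: S = 3.92e-09 m/g
Step 4: Convert to um/g: S = 0.004 um/g


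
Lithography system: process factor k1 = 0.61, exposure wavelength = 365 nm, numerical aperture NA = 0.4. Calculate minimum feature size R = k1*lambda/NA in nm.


Step 1: Identify values: k1 = 0.61, lambda = 365 nm, NA = 0.4
Step 2: R = k1 * lambda / NA
R = 0.61 * 365 / 0.4
R = 556.6 nm


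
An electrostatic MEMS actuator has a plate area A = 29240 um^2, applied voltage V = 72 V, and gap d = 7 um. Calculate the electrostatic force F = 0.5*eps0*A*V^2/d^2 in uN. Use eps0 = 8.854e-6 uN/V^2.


Step 1: Identify parameters.
eps0 = 8.854e-6 uN/V^2, A = 29240 um^2, V = 72 V, d = 7 um
Step 2: Compute V^2 = 72^2 = 5184
Step 3: Compute d^2 = 7^2 = 49
Step 4: F = 0.5 * 8.854e-6 * 29240 * 5184 / 49
F = 13.695 uN


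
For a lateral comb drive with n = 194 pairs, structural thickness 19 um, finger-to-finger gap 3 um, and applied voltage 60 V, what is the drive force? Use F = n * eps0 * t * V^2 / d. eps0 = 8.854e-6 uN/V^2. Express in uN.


Step 1: Parameters: n=194, eps0=8.854e-6 uN/V^2, t=19 um, V=60 V, d=3 um
Step 2: V^2 = 3600
Step 3: F = 194 * 8.854e-6 * 19 * 3600 / 3
F = 39.163 uN


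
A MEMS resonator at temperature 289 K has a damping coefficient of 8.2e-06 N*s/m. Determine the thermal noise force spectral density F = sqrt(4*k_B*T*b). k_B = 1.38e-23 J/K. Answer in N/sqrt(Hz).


Step 1: Compute 4 * k_B * T * b
= 4 * 1.38e-23 * 289 * 8.2e-06
= 1.3081e-25 N^2/Hz
Step 2: F_noise = sqrt(1.3081e-25)
F_noise = 3.62e-13 N/sqrt(Hz)


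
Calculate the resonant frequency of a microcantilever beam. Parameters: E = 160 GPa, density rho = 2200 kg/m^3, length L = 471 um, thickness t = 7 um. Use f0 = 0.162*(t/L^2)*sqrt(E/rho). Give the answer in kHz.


Step 1: Convert units to SI.
t_SI = 7e-6 m, L_SI = 471e-6 m
Step 2: Calculate sqrt(E/rho).
sqrt(160e9 / 2200) = 8528.03 m/s
Step 3: Compute f0.
f0 = 0.162 * 7e-6 / (471e-6)^2 * 8528.03 = 43593.3 Hz = 43.59 kHz


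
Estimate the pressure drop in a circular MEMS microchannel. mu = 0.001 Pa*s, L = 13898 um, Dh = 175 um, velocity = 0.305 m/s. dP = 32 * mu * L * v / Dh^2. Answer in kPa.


Step 1: Convert to SI: L = 13898e-6 m, Dh = 175e-6 m
Step 2: dP = 32 * 0.001 * 13898e-6 * 0.305 / (175e-6)^2
Step 3: dP = 4429.21 Pa
Step 4: Convert to kPa: dP = 4.43 kPa


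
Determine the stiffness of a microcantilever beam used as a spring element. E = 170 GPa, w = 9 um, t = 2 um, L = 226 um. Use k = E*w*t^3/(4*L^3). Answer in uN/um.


Step 1: Convert E to consistent units (1 GPa = 1000 uN/um^2).
E = 170 GPa = 170000 uN/um^2
Step 2: Compute t^3 = 2^3 = 8
Step 3: Compute L^3 = 226^3 = 11543176
Step 4: k = 170000 * 9 * 8 / (4 * 11543176)
k = 0.2651 uN/um


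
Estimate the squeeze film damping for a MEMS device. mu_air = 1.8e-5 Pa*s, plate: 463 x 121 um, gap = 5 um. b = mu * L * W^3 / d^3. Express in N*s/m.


Step 1: Convert to SI.
L = 463e-6 m, W = 121e-6 m, d = 5e-6 m
Step 2: W^3 = (121e-6)^3 = 1.77e-12 m^3
Step 3: d^3 = (5e-6)^3 = 1.25e-16 m^3
Step 4: b = 1.8e-5 * 463e-6 * 1.77e-12 / 1.25e-16
b = 1.18e-04 N*s/m


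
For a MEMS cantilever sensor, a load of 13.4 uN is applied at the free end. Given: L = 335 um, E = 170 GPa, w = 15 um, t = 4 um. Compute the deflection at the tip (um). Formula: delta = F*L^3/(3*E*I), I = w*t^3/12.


Step 1: Calculate the second moment of area.
I = w * t^3 / 12 = 15 * 4^3 / 12 = 80.0 um^4
Step 2: Convert E to consistent units (1 GPa = 1000 uN/um^2).
E = 170 GPa = 170000 uN/um^2
Step 3: Calculate tip deflection.
delta = F * L^3 / (3 * E * I)
delta = 13.4 * 335^3 / (3 * 170000 * 80.0)
delta = 12.3475 um


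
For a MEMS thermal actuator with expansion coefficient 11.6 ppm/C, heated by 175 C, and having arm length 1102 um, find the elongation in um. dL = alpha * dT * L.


Step 1: Convert CTE: alpha = 11.6 ppm/C = 11.6e-6 /C
Step 2: dL = 11.6e-6 * 175 * 1102
dL = 2.2371 um


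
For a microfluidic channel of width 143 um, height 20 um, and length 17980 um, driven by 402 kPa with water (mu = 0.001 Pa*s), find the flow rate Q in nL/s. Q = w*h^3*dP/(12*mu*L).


Step 1: Convert all dimensions to SI (meters).
w = 143e-6 m, h = 20e-6 m, L = 17980e-6 m, dP = 402e3 Pa
Step 2: Q = w * h^3 * dP / (12 * mu * L)
Q = 143e-6 * (20e-6)^3 * 402e3 / (12 * 0.001 * 17980e-6) = 2.13147942e-09 m^3/s
Step 3: Convert Q from m^3/s to nL/s (1 m^3 = 1e12 nL, so multiply by 1e12).
Q = 2131.479 nL/s


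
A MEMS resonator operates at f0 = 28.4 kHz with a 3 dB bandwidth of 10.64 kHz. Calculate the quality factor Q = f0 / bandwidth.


Step 1: Q = f0 / bandwidth
Step 2: Q = 28.4 / 10.64
Q = 2.7


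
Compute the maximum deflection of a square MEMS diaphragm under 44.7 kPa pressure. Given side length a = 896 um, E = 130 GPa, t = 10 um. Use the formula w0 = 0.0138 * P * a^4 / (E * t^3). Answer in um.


Step 1: Convert pressure to compatible units (E is in GPa, so P in GPa).
P = 44.7 kPa = 44.7e-6 GPa
Step 2: Compute numerator: 0.0138 * P * a^4.
a^4 = 896^4 = 644513529856
numerator = 0.0138 * 44.7e-6 * 644513529856 = 3.975746e+05
Step 3: Compute denominator: E * t^3 = 130 * 10^3 = 130000
Step 4: w0 = numerator / denominator = 3.975746e+05 / 130000 = 3.0583 um


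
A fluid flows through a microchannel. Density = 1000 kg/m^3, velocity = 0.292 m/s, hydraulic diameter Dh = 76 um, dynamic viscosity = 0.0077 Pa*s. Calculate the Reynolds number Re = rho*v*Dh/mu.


Step 1: Convert Dh to meters: Dh = 76e-6 m
Step 2: Re = rho * v * Dh / mu
Re = 1000 * 0.292 * 76e-6 / 0.0077
Re = 2.882


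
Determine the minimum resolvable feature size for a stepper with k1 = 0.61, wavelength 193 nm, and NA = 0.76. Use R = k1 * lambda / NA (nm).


Step 1: Identify values: k1 = 0.61, lambda = 193 nm, NA = 0.76
Step 2: R = k1 * lambda / NA
R = 0.61 * 193 / 0.76
R = 154.9 nm


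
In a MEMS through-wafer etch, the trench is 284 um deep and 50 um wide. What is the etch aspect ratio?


Step 1: AR = depth / width
Step 2: AR = 284 / 50
AR = 5.7


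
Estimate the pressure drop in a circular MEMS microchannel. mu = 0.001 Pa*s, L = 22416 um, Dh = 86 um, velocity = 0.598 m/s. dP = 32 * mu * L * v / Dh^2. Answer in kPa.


Step 1: Convert to SI: L = 22416e-6 m, Dh = 86e-6 m
Step 2: dP = 32 * 0.001 * 22416e-6 * 0.598 / (86e-6)^2
Step 3: dP = 57997.91 Pa
Step 4: Convert to kPa: dP = 58.0 kPa


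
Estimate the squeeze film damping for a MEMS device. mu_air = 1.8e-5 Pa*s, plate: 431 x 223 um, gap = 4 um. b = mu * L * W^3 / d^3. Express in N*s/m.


Step 1: Convert to SI.
L = 431e-6 m, W = 223e-6 m, d = 4e-6 m
Step 2: W^3 = (223e-6)^3 = 1.11e-11 m^3
Step 3: d^3 = (4e-6)^3 = 6.40e-17 m^3
Step 4: b = 1.8e-5 * 431e-6 * 1.11e-11 / 6.40e-17
b = 1.34e-03 N*s/m


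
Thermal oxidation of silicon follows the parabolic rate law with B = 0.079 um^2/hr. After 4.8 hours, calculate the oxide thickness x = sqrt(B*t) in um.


Step 1: Compute B*t = 0.079 * 4.8 = 0.3792
Step 2: x = sqrt(0.3792)
x = 0.616 um


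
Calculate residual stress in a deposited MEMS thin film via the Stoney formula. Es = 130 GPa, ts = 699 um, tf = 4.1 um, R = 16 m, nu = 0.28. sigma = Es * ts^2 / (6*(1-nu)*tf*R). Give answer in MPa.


Step 1: Compute numerator: Es * ts^2 = 130 * 699^2 = 63518130 (GPa*um^2)
Step 2: Compute denominator (R in um): 6*(1-nu)*tf*R = 6*0.72*4.1*16e6 = 283392000.0 (um^2)
Step 3: sigma (GPa) = 63518130 / 283392000.0 = 2.24135e-01 GPa
Step 4: Convert to MPa (x1000): sigma = 224.1 MPa


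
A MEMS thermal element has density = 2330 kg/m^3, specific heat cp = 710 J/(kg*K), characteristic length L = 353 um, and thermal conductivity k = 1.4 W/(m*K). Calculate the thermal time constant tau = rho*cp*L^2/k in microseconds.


Step 1: Convert L to m: L = 353e-6 m
Step 2: L^2 = (353e-6)^2 = 1.24609e-07 m^2
Step 3: tau = 2330 * 710 * 1.24609e-07 / 1.4 = 1.4724333479e-01 s
Step 4: Convert to microseconds (multiply by 1e6).
tau = 147243.335 us


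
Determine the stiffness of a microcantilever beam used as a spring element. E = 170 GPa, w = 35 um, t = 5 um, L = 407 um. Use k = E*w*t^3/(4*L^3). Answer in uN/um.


Step 1: Convert E to consistent units (1 GPa = 1000 uN/um^2).
E = 170 GPa = 170000 uN/um^2
Step 2: Compute t^3 = 5^3 = 125
Step 3: Compute L^3 = 407^3 = 67419143
Step 4: k = 170000 * 35 * 125 / (4 * 67419143)
k = 2.7579 uN/um


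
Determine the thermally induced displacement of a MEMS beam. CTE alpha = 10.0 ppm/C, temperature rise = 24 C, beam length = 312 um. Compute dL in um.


Step 1: Convert CTE: alpha = 10.0 ppm/C = 10.0e-6 /C
Step 2: dL = 10.0e-6 * 24 * 312
dL = 0.0749 um


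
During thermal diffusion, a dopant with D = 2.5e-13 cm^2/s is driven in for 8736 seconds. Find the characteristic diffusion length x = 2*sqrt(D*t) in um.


Step 1: Compute D*t = 2.5e-13 * 8736 = 2.184e-09 cm^2
Step 2: sqrt(D*t) = 4.6733e-05 cm
Step 3: x = 2 * 4.6733e-05 cm = 9.3466e-05 cm
Step 4: Convert to um (1 cm = 1e4 um): x = 0.935 um


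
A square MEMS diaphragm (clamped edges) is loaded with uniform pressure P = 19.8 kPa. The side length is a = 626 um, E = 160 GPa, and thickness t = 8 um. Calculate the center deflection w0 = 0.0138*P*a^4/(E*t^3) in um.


Step 1: Convert pressure to compatible units (E is in GPa, so P in GPa).
P = 19.8 kPa = 19.8e-6 GPa
Step 2: Compute numerator: 0.0138 * P * a^4.
a^4 = 626^4 = 153566799376
numerator = 0.0138 * 19.8e-6 * 153566799376 = 4.19606e+04
Step 3: Compute denominator: E * t^3 = 160 * 8^3 = 81920
Step 4: w0 = numerator / denominator = 4.19606e+04 / 81920 = 0.5122 um


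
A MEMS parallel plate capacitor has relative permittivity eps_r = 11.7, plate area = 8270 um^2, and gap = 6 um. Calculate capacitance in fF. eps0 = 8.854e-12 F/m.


Step 1: Convert area to m^2: A = 8270e-12 m^2
Step 2: Convert gap to m: d = 6e-6 m
Step 3: C = eps0 * eps_r * A / d
C = 8.854e-12 * 11.7 * 8270e-12 / 6e-6
Step 4: Convert to fF (multiply by 1e15).
C = 142.78 fF


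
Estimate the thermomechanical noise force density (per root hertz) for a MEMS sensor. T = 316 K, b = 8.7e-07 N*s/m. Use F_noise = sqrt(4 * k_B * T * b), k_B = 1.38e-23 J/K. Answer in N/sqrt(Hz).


Step 1: Compute 4 * k_B * T * b
= 4 * 1.38e-23 * 316 * 8.7e-07
= 1.5176e-26 N^2/Hz
Step 2: F_noise = sqrt(1.5176e-26)
F_noise = 1.23e-13 N/sqrt(Hz)


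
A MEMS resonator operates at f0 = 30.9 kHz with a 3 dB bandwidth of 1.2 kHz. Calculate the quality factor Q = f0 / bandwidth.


Step 1: Q = f0 / bandwidth
Step 2: Q = 30.9 / 1.2
Q = 25.8


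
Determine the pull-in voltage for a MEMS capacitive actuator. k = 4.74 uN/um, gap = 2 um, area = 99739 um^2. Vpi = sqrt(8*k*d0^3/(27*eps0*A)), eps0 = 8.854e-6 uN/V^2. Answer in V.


Step 1: Compute numerator: 8 * k * d0^3 = 8 * 4.74 * 2^3 = 303.36
Step 2: Compute denominator: 27 * eps0 * A = 27 * 8.854e-6 * 99739 = 23.843406
Step 3: Vpi = sqrt(303.36 / 23.843406)
Vpi = 3.57 V


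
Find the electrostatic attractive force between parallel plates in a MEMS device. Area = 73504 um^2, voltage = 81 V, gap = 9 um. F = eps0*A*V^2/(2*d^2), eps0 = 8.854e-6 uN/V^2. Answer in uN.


Step 1: Identify parameters.
eps0 = 8.854e-6 uN/V^2, A = 73504 um^2, V = 81 V, d = 9 um
Step 2: Compute V^2 = 81^2 = 6561
Step 3: Compute d^2 = 9^2 = 81
Step 4: F = 0.5 * 8.854e-6 * 73504 * 6561 / 81
F = 26.358 uN


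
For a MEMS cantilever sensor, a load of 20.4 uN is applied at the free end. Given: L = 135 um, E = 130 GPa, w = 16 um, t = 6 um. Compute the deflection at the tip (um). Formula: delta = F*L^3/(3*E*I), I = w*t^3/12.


Step 1: Calculate the second moment of area.
I = w * t^3 / 12 = 16 * 6^3 / 12 = 288.0 um^4
Step 2: Convert E to consistent units (1 GPa = 1000 uN/um^2).
E = 130 GPa = 130000 uN/um^2
Step 3: Calculate tip deflection.
delta = F * L^3 / (3 * E * I)
delta = 20.4 * 135^3 / (3 * 130000 * 288.0)
delta = 0.4469 um


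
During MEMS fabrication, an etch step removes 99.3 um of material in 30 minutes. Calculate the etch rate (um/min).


Step 1: Etch rate = depth / time
Step 2: rate = 99.3 / 30
rate = 3.31 um/min


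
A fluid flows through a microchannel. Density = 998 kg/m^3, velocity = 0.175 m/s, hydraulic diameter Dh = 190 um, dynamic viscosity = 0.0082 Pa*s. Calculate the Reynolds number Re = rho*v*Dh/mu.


Step 1: Convert Dh to meters: Dh = 190e-6 m
Step 2: Re = rho * v * Dh / mu
Re = 998 * 0.175 * 190e-6 / 0.0082
Re = 4.047


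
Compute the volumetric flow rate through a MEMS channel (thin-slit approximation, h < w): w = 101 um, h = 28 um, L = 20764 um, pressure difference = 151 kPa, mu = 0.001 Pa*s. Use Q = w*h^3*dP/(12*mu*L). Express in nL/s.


Step 1: Convert all dimensions to SI (meters).
w = 101e-6 m, h = 28e-6 m, L = 20764e-6 m, dP = 151e3 Pa
Step 2: Q = w * h^3 * dP / (12 * mu * L)
Q = 101e-6 * (28e-6)^3 * 151e3 / (12 * 0.001 * 20764e-6) = 1.34363141e-09 m^3/s
Step 3: Convert Q from m^3/s to nL/s (1 m^3 = 1e12 nL, so multiply by 1e12).
Q = 1343.631 nL/s


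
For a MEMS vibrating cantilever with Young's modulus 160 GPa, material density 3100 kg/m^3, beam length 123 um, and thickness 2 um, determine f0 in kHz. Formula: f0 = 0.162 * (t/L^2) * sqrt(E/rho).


Step 1: Convert units to SI.
t_SI = 2e-6 m, L_SI = 123e-6 m
Step 2: Calculate sqrt(E/rho).
sqrt(160e9 / 3100) = 7184.21 m/s
Step 3: Compute f0.
f0 = 0.162 * 2e-6 / (123e-6)^2 * 7184.21 = 153855.8 Hz = 153.86 kHz


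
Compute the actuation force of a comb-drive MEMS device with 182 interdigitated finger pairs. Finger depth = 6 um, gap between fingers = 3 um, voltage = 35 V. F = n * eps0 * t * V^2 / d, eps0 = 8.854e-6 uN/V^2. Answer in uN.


Step 1: Parameters: n=182, eps0=8.854e-6 uN/V^2, t=6 um, V=35 V, d=3 um
Step 2: V^2 = 1225
Step 3: F = 182 * 8.854e-6 * 6 * 1225 / 3
F = 3.948 uN


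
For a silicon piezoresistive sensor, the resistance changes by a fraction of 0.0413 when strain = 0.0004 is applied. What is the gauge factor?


Step 1: Identify values.
dR/R = 0.0413, strain = 0.0004
Step 2: GF = (dR/R) / strain = 0.0413 / 0.0004
GF = 103.3


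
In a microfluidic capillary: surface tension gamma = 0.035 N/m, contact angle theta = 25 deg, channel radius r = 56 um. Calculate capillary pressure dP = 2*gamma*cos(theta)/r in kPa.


Step 1: cos(25 deg) = 0.9063
Step 2: Convert r to m: r = 56e-6 m
Step 3: dP = 2 * 0.035 * 0.9063 / 56e-6 = 1132.9 Pa
Step 4: Convert Pa to kPa (divide by 1000).
dP = 1.13 kPa


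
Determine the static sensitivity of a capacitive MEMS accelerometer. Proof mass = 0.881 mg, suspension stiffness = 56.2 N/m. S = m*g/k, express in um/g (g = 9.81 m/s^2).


Step 1: Convert mass: m = 0.881 mg = 8.81e-07 kg
Step 2: S = m * g / k = 8.81e-07 * 9.81 / 56.2
Step 3: S = 1.54e-07 m/g
Step 4: Convert to um/g: S = 0.154 um/g


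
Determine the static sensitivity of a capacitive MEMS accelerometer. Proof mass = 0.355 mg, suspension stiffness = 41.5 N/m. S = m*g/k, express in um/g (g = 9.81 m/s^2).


Step 1: Convert mass: m = 0.355 mg = 3.55e-07 kg
Step 2: S = m * g / k = 3.55e-07 * 9.81 / 41.5
Step 3: S = 8.39e-08 m/g
Step 4: Convert to um/g: S = 0.084 um/g


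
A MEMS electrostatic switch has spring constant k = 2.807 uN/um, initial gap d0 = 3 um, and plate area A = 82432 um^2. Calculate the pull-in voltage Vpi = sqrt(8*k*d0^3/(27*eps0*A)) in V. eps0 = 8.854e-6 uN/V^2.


Step 1: Compute numerator: 8 * k * d0^3 = 8 * 2.807 * 3^3 = 606.312
Step 2: Compute denominator: 27 * eps0 * A = 27 * 8.854e-6 * 82432 = 19.706029
Step 3: Vpi = sqrt(606.312 / 19.706029)
Vpi = 5.55 V


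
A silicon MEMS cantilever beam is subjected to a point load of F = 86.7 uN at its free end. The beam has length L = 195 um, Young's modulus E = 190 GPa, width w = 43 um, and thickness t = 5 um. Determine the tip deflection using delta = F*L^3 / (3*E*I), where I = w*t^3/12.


Step 1: Calculate the second moment of area.
I = w * t^3 / 12 = 43 * 5^3 / 12 = 447.9167 um^4
Step 2: Convert E to consistent units (1 GPa = 1000 uN/um^2).
E = 190 GPa = 190000 uN/um^2
Step 3: Calculate tip deflection.
delta = F * L^3 / (3 * E * I)
delta = 86.7 * 195^3 / (3 * 190000 * 447.9167)
delta = 2.518 um


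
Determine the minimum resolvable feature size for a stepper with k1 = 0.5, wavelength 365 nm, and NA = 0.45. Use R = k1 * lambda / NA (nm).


Step 1: Identify values: k1 = 0.5, lambda = 365 nm, NA = 0.45
Step 2: R = k1 * lambda / NA
R = 0.5 * 365 / 0.45
R = 405.6 nm


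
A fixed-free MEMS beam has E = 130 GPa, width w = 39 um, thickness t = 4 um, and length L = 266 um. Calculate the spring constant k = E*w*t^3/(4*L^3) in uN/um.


Step 1: Convert E to consistent units (1 GPa = 1000 uN/um^2).
E = 130 GPa = 130000 uN/um^2
Step 2: Compute t^3 = 4^3 = 64
Step 3: Compute L^3 = 266^3 = 18821096
Step 4: k = 130000 * 39 * 64 / (4 * 18821096)
k = 4.3101 uN/um


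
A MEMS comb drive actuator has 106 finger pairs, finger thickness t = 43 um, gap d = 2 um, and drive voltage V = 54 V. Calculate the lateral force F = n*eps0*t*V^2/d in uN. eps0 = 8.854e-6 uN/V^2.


Step 1: Parameters: n=106, eps0=8.854e-6 uN/V^2, t=43 um, V=54 V, d=2 um
Step 2: V^2 = 2916
Step 3: F = 106 * 8.854e-6 * 43 * 2916 / 2
F = 58.84 uN


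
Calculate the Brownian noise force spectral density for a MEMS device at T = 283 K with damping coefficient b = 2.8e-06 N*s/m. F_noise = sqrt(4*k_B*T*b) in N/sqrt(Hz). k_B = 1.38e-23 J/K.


Step 1: Compute 4 * k_B * T * b
= 4 * 1.38e-23 * 283 * 2.8e-06
= 4.3740e-26 N^2/Hz
Step 2: F_noise = sqrt(4.3740e-26)
F_noise = 2.09e-13 N/sqrt(Hz)


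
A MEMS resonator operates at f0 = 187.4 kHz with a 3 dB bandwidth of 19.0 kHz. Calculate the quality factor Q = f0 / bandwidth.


Step 1: Q = f0 / bandwidth
Step 2: Q = 187.4 / 19.0
Q = 9.9


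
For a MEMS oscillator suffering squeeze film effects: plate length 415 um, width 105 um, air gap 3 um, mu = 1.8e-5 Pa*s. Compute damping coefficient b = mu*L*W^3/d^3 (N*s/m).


Step 1: Convert to SI.
L = 415e-6 m, W = 105e-6 m, d = 3e-6 m
Step 2: W^3 = (105e-6)^3 = 1.16e-12 m^3
Step 3: d^3 = (3e-6)^3 = 2.70e-17 m^3
Step 4: b = 1.8e-5 * 415e-6 * 1.16e-12 / 2.70e-17
b = 3.20e-04 N*s/m


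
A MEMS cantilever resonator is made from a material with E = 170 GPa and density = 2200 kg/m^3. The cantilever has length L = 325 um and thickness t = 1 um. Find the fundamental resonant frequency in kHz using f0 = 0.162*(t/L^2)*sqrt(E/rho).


Step 1: Convert units to SI.
t_SI = 1e-6 m, L_SI = 325e-6 m
Step 2: Calculate sqrt(E/rho).
sqrt(170e9 / 2200) = 8790.49 m/s
Step 3: Compute f0.
f0 = 0.162 * 1e-6 / (325e-6)^2 * 8790.49 = 13482.2 Hz = 13.48 kHz


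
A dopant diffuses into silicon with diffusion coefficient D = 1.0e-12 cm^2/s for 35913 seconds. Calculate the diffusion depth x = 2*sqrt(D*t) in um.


Step 1: Compute D*t = 1.0e-12 * 35913 = 3.5913e-08 cm^2
Step 2: sqrt(D*t) = 1.8951e-04 cm
Step 3: x = 2 * 1.8951e-04 cm = 3.7902e-04 cm
Step 4: Convert to um (1 cm = 1e4 um): x = 3.79 um


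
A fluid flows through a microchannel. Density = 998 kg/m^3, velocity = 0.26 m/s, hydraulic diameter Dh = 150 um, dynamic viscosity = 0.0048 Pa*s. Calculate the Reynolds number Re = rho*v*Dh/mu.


Step 1: Convert Dh to meters: Dh = 150e-6 m
Step 2: Re = rho * v * Dh / mu
Re = 998 * 0.26 * 150e-6 / 0.0048
Re = 8.109


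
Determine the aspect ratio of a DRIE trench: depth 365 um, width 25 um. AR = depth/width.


Step 1: AR = depth / width
Step 2: AR = 365 / 25
AR = 14.6


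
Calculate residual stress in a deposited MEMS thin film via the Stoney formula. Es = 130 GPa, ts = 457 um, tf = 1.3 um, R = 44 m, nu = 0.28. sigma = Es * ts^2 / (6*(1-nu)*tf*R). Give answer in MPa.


Step 1: Compute numerator: Es * ts^2 = 130 * 457^2 = 27150370 (GPa*um^2)
Step 2: Compute denominator (R in um): 6*(1-nu)*tf*R = 6*0.72*1.3*44e6 = 247104000.0 (um^2)
Step 3: sigma (GPa) = 27150370 / 247104000.0 = 1.09874e-01 GPa
Step 4: Convert to MPa (x1000): sigma = 109.9 MPa


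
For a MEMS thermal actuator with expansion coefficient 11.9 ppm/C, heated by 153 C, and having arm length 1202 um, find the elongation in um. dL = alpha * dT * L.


Step 1: Convert CTE: alpha = 11.9 ppm/C = 11.9e-6 /C
Step 2: dL = 11.9e-6 * 153 * 1202
dL = 2.1885 um


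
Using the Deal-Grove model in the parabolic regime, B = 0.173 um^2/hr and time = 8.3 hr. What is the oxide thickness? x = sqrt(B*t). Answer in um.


Step 1: Compute B*t = 0.173 * 8.3 = 1.4359
Step 2: x = sqrt(1.4359)
x = 1.198 um


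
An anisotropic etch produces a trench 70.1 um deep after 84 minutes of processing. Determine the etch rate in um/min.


Step 1: Etch rate = depth / time
Step 2: rate = 70.1 / 84
rate = 0.835 um/min


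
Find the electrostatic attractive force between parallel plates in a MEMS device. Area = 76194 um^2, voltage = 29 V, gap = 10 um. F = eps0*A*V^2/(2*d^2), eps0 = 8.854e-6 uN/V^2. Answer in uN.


Step 1: Identify parameters.
eps0 = 8.854e-6 uN/V^2, A = 76194 um^2, V = 29 V, d = 10 um
Step 2: Compute V^2 = 29^2 = 841
Step 3: Compute d^2 = 10^2 = 100
Step 4: F = 0.5 * 8.854e-6 * 76194 * 841 / 100
F = 2.837 uN


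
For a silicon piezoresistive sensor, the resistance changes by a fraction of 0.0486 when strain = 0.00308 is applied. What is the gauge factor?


Step 1: Identify values.
dR/R = 0.0486, strain = 0.00308
Step 2: GF = (dR/R) / strain = 0.0486 / 0.00308
GF = 15.8


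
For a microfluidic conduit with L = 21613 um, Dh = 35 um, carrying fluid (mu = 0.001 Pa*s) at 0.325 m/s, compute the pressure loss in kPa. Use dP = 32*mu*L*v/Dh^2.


Step 1: Convert to SI: L = 21613e-6 m, Dh = 35e-6 m
Step 2: dP = 32 * 0.001 * 21613e-6 * 0.325 / (35e-6)^2
Step 3: dP = 183489.96 Pa
Step 4: Convert to kPa: dP = 183.49 kPa


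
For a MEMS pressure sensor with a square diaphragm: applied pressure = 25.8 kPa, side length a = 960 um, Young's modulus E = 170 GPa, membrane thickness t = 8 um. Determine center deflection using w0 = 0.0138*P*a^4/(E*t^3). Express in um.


Step 1: Convert pressure to compatible units (E is in GPa, so P in GPa).
P = 25.8 kPa = 25.8e-6 GPa
Step 2: Compute numerator: 0.0138 * P * a^4.
a^4 = 960^4 = 849346560000
numerator = 0.0138 * 25.8e-6 * 849346560000 = 3.024013e+05
Step 3: Compute denominator: E * t^3 = 170 * 8^3 = 87040
Step 4: w0 = numerator / denominator = 3.024013e+05 / 87040 = 3.4743 um


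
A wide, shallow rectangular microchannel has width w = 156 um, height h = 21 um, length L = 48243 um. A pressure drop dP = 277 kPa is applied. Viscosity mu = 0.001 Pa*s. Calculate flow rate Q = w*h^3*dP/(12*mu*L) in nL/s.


Step 1: Convert all dimensions to SI (meters).
w = 156e-6 m, h = 21e-6 m, L = 48243e-6 m, dP = 277e3 Pa
Step 2: Q = w * h^3 * dP / (12 * mu * L)
Q = 156e-6 * (21e-6)^3 * 277e3 / (12 * 0.001 * 48243e-6) = 6.9126839e-10 m^3/s
Step 3: Convert Q from m^3/s to nL/s (1 m^3 = 1e12 nL, so multiply by 1e12).
Q = 691.268 nL/s


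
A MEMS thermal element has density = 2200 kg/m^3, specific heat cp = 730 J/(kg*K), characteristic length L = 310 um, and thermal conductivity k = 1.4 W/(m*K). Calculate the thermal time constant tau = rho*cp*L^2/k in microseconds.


Step 1: Convert L to m: L = 310e-6 m
Step 2: L^2 = (310e-6)^2 = 9.61e-08 m^2
Step 3: tau = 2200 * 730 * 9.61e-08 / 1.4 = 1.1024042857e-01 s
Step 4: Convert to microseconds (multiply by 1e6).
tau = 110240.429 us


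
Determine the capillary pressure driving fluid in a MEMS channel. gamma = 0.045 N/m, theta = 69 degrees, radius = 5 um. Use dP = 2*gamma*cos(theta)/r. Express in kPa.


Step 1: cos(69 deg) = 0.3584
Step 2: Convert r to m: r = 5e-6 m
Step 3: dP = 2 * 0.045 * 0.3584 / 5e-6 = 6451.2 Pa
Step 4: Convert Pa to kPa (divide by 1000).
dP = 6.45 kPa


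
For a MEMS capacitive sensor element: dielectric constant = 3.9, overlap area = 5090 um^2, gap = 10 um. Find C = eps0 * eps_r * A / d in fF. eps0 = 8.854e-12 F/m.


Step 1: Convert area to m^2: A = 5090e-12 m^2
Step 2: Convert gap to m: d = 10e-6 m
Step 3: C = eps0 * eps_r * A / d
C = 8.854e-12 * 3.9 * 5090e-12 / 10e-6
Step 4: Convert to fF (multiply by 1e15).
C = 17.58 fF


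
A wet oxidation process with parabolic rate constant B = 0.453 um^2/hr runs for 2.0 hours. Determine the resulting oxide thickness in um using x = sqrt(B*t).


Step 1: Compute B*t = 0.453 * 2.0 = 0.906
Step 2: x = sqrt(0.906)
x = 0.952 um


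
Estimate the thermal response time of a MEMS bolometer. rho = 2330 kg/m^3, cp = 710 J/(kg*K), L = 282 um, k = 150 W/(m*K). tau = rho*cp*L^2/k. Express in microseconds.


Step 1: Convert L to m: L = 282e-6 m
Step 2: L^2 = (282e-6)^2 = 7.9524e-08 m^2
Step 3: tau = 2330 * 710 * 7.9524e-08 / 150 = 8.7704369e-04 s
Step 4: Convert to microseconds (multiply by 1e6).
tau = 877.044 us


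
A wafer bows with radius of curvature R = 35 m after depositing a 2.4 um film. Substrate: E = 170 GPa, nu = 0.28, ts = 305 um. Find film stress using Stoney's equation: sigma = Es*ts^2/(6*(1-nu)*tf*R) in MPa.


Step 1: Compute numerator: Es * ts^2 = 170 * 305^2 = 15814250 (GPa*um^2)
Step 2: Compute denominator (R in um): 6*(1-nu)*tf*R = 6*0.72*2.4*35e6 = 362880000.0 (um^2)
Step 3: sigma (GPa) = 15814250 / 362880000.0 = 4.358e-02 GPa
Step 4: Convert to MPa (x1000): sigma = 43.6 MPa


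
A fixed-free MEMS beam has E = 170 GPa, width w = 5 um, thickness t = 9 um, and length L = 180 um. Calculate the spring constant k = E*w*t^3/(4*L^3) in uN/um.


Step 1: Convert E to consistent units (1 GPa = 1000 uN/um^2).
E = 170 GPa = 170000 uN/um^2
Step 2: Compute t^3 = 9^3 = 729
Step 3: Compute L^3 = 180^3 = 5832000
Step 4: k = 170000 * 5 * 729 / (4 * 5832000)
k = 26.5625 uN/um


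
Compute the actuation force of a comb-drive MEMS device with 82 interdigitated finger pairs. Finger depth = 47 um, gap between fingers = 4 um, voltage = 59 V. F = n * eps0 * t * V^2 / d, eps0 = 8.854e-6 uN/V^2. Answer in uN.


Step 1: Parameters: n=82, eps0=8.854e-6 uN/V^2, t=47 um, V=59 V, d=4 um
Step 2: V^2 = 3481
Step 3: F = 82 * 8.854e-6 * 47 * 3481 / 4
F = 29.696 uN


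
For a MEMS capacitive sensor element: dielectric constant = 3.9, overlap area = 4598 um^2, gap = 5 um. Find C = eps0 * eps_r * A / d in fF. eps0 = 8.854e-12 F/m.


Step 1: Convert area to m^2: A = 4598e-12 m^2
Step 2: Convert gap to m: d = 5e-6 m
Step 3: C = eps0 * eps_r * A / d
C = 8.854e-12 * 3.9 * 4598e-12 / 5e-6
Step 4: Convert to fF (multiply by 1e15).
C = 31.75 fF


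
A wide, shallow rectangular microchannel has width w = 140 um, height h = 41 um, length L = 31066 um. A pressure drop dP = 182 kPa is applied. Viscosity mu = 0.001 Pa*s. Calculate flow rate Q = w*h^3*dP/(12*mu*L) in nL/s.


Step 1: Convert all dimensions to SI (meters).
w = 140e-6 m, h = 41e-6 m, L = 31066e-6 m, dP = 182e3 Pa
Step 2: Q = w * h^3 * dP / (12 * mu * L)
Q = 140e-6 * (41e-6)^3 * 182e3 / (12 * 0.001 * 31066e-6) = 4.71068875e-09 m^3/s
Step 3: Convert Q from m^3/s to nL/s (1 m^3 = 1e12 nL, so multiply by 1e12).
Q = 4710.689 nL/s


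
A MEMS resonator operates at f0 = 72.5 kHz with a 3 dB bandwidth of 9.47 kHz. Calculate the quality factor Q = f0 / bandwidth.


Step 1: Q = f0 / bandwidth
Step 2: Q = 72.5 / 9.47
Q = 7.7


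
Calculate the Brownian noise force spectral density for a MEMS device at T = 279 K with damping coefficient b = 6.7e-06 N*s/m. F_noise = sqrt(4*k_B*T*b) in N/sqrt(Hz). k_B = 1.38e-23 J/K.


Step 1: Compute 4 * k_B * T * b
= 4 * 1.38e-23 * 279 * 6.7e-06
= 1.0319e-25 N^2/Hz
Step 2: F_noise = sqrt(1.0319e-25)
F_noise = 3.21e-13 N/sqrt(Hz)


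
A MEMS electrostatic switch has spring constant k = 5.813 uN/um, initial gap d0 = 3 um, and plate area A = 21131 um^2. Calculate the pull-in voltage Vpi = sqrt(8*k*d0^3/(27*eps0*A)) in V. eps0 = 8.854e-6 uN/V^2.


Step 1: Compute numerator: 8 * k * d0^3 = 8 * 5.813 * 3^3 = 1255.608
Step 2: Compute denominator: 27 * eps0 * A = 27 * 8.854e-6 * 21131 = 5.051535
Step 3: Vpi = sqrt(1255.608 / 5.051535)
Vpi = 15.77 V


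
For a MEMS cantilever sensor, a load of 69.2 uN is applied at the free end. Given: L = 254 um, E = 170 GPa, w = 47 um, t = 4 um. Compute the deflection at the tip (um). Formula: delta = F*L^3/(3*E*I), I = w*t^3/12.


Step 1: Calculate the second moment of area.
I = w * t^3 / 12 = 47 * 4^3 / 12 = 250.6667 um^4
Step 2: Convert E to consistent units (1 GPa = 1000 uN/um^2).
E = 170 GPa = 170000 uN/um^2
Step 3: Calculate tip deflection.
delta = F * L^3 / (3 * E * I)
delta = 69.2 * 254^3 / (3 * 170000 * 250.6667)
delta = 8.8703 um


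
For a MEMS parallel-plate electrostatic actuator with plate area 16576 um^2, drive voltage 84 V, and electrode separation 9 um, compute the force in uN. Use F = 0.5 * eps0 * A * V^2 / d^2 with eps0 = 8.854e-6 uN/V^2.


Step 1: Identify parameters.
eps0 = 8.854e-6 uN/V^2, A = 16576 um^2, V = 84 V, d = 9 um
Step 2: Compute V^2 = 84^2 = 7056
Step 3: Compute d^2 = 9^2 = 81
Step 4: F = 0.5 * 8.854e-6 * 16576 * 7056 / 81
F = 6.392 uN


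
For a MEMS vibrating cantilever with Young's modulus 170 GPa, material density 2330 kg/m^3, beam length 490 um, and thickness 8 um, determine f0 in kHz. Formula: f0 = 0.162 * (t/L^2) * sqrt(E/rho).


Step 1: Convert units to SI.
t_SI = 8e-6 m, L_SI = 490e-6 m
Step 2: Calculate sqrt(E/rho).
sqrt(170e9 / 2330) = 8541.74 m/s
Step 3: Compute f0.
f0 = 0.162 * 8e-6 / (490e-6)^2 * 8541.74 = 46106.2 Hz = 46.11 kHz


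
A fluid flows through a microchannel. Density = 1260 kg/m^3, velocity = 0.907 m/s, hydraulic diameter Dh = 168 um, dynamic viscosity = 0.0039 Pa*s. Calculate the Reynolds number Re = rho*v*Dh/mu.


Step 1: Convert Dh to meters: Dh = 168e-6 m
Step 2: Re = rho * v * Dh / mu
Re = 1260 * 0.907 * 168e-6 / 0.0039
Re = 49.229


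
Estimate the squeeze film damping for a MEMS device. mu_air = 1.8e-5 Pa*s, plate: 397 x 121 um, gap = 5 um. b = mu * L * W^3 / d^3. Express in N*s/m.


Step 1: Convert to SI.
L = 397e-6 m, W = 121e-6 m, d = 5e-6 m
Step 2: W^3 = (121e-6)^3 = 1.77e-12 m^3
Step 3: d^3 = (5e-6)^3 = 1.25e-16 m^3
Step 4: b = 1.8e-5 * 397e-6 * 1.77e-12 / 1.25e-16
b = 1.01e-04 N*s/m


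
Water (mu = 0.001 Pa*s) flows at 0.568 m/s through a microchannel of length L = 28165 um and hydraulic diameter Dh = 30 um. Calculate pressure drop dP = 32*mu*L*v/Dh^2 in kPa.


Step 1: Convert to SI: L = 28165e-6 m, Dh = 30e-6 m
Step 2: dP = 32 * 0.001 * 28165e-6 * 0.568 / (30e-6)^2
Step 3: dP = 568807.82 Pa
Step 4: Convert to kPa: dP = 568.81 kPa


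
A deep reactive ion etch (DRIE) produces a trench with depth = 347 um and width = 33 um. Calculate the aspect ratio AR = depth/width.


Step 1: AR = depth / width
Step 2: AR = 347 / 33
AR = 10.5


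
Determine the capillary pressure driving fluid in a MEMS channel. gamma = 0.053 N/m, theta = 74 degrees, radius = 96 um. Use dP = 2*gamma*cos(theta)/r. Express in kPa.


Step 1: cos(74 deg) = 0.2756
Step 2: Convert r to m: r = 96e-6 m
Step 3: dP = 2 * 0.053 * 0.2756 / 96e-6 = 304.3 Pa
Step 4: Convert Pa to kPa (divide by 1000).
dP = 0.3 kPa


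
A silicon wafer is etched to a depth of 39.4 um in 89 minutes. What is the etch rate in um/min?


Step 1: Etch rate = depth / time
Step 2: rate = 39.4 / 89
rate = 0.443 um/min


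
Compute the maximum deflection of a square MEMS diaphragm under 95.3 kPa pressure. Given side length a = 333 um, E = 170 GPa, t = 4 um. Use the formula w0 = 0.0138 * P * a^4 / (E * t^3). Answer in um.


Step 1: Convert pressure to compatible units (E is in GPa, so P in GPa).
P = 95.3 kPa = 95.3e-6 GPa
Step 2: Compute numerator: 0.0138 * P * a^4.
a^4 = 333^4 = 12296370321
numerator = 0.0138 * 95.3e-6 * 12296370321 = 1.617145e+04
Step 3: Compute denominator: E * t^3 = 170 * 4^3 = 10880
Step 4: w0 = numerator / denominator = 1.617145e+04 / 10880 = 1.4863 um


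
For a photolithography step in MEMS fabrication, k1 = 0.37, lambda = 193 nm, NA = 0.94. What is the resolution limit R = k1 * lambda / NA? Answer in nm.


Step 1: Identify values: k1 = 0.37, lambda = 193 nm, NA = 0.94
Step 2: R = k1 * lambda / NA
R = 0.37 * 193 / 0.94
R = 76.0 nm


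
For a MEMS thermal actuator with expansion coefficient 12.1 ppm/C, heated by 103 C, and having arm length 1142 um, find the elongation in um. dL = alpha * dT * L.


Step 1: Convert CTE: alpha = 12.1 ppm/C = 12.1e-6 /C
Step 2: dL = 12.1e-6 * 103 * 1142
dL = 1.4233 um


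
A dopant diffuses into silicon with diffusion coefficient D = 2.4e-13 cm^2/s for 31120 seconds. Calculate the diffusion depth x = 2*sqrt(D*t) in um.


Step 1: Compute D*t = 2.4e-13 * 31120 = 7.4688e-09 cm^2
Step 2: sqrt(D*t) = 8.64222e-05 cm
Step 3: x = 2 * 8.64222e-05 cm = 1.728444e-04 cm
Step 4: Convert to um (1 cm = 1e4 um): x = 1.728 um


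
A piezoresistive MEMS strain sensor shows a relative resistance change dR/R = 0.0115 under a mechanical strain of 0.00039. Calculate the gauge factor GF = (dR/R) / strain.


Step 1: Identify values.
dR/R = 0.0115, strain = 0.00039
Step 2: GF = (dR/R) / strain = 0.0115 / 0.00039
GF = 29.5


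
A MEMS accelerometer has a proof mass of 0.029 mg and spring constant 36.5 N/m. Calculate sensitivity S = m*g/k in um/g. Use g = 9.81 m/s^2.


Step 1: Convert mass: m = 0.029 mg = 2.90e-08 kg
Step 2: S = m * g / k = 2.90e-08 * 9.81 / 36.5
Step 3: S = 7.79e-09 m/g
Step 4: Convert to um/g: S = 0.008 um/g


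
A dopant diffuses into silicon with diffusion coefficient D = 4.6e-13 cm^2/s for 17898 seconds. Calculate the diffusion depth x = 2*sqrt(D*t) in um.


Step 1: Compute D*t = 4.6e-13 * 17898 = 8.23308e-09 cm^2
Step 2: sqrt(D*t) = 9.07363e-05 cm
Step 3: x = 2 * 9.07363e-05 cm = 1.814726e-04 cm
Step 4: Convert to um (1 cm = 1e4 um): x = 1.815 um


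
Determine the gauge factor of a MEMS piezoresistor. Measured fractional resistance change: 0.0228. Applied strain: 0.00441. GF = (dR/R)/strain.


Step 1: Identify values.
dR/R = 0.0228, strain = 0.00441
Step 2: GF = (dR/R) / strain = 0.0228 / 0.00441
GF = 5.2


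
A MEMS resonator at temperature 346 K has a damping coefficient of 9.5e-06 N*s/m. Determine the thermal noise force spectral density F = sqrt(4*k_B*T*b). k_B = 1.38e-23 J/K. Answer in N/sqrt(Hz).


Step 1: Compute 4 * k_B * T * b
= 4 * 1.38e-23 * 346 * 9.5e-06
= 1.8144e-25 N^2/Hz
Step 2: F_noise = sqrt(1.8144e-25)
F_noise = 4.26e-13 N/sqrt(Hz)


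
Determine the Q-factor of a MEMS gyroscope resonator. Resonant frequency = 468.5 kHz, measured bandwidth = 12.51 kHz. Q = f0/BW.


Step 1: Q = f0 / bandwidth
Step 2: Q = 468.5 / 12.51
Q = 37.5


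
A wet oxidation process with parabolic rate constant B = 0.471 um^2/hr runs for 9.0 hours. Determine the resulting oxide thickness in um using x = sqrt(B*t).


Step 1: Compute B*t = 0.471 * 9.0 = 4.239
Step 2: x = sqrt(4.239)
x = 2.059 um


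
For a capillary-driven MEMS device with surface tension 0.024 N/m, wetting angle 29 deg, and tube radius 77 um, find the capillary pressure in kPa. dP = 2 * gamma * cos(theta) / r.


Step 1: cos(29 deg) = 0.8746
Step 2: Convert r to m: r = 77e-6 m
Step 3: dP = 2 * 0.024 * 0.8746 / 77e-6 = 545.2 Pa
Step 4: Convert Pa to kPa (divide by 1000).
dP = 0.55 kPa


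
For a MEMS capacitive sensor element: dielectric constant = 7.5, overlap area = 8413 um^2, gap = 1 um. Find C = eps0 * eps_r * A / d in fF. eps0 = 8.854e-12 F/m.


Step 1: Convert area to m^2: A = 8413e-12 m^2
Step 2: Convert gap to m: d = 1e-6 m
Step 3: C = eps0 * eps_r * A / d
C = 8.854e-12 * 7.5 * 8413e-12 / 1e-6
Step 4: Convert to fF (multiply by 1e15).
C = 558.67 fF
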